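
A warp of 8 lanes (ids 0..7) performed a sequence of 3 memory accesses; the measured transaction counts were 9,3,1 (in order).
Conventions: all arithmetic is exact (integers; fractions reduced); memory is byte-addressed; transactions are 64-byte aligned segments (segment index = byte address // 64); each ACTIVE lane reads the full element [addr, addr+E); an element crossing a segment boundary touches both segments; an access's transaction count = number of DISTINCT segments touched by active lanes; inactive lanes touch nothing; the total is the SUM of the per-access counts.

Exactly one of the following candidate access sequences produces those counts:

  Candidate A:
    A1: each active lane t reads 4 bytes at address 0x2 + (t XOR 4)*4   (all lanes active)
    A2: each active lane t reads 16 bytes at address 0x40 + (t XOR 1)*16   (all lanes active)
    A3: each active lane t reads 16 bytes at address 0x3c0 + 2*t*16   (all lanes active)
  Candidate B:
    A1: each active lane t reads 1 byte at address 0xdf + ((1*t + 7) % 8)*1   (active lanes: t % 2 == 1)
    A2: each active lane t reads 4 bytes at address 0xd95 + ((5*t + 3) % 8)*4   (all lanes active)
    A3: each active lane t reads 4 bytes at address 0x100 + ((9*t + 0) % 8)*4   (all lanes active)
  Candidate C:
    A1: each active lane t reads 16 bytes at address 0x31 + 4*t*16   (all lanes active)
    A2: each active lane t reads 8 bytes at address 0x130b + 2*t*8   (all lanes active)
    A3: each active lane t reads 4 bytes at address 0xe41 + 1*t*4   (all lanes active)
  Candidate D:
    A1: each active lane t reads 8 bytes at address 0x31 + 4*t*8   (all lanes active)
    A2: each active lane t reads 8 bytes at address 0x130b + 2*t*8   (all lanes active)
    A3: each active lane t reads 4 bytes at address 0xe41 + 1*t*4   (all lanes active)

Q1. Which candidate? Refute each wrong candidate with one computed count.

A: A1 gives 1 transaction, not 9
B: A1 gives 1 transaction, not 9
D: A1 gives 5 transactions, not 9
C: all counts match (9,3,1)

Answer: C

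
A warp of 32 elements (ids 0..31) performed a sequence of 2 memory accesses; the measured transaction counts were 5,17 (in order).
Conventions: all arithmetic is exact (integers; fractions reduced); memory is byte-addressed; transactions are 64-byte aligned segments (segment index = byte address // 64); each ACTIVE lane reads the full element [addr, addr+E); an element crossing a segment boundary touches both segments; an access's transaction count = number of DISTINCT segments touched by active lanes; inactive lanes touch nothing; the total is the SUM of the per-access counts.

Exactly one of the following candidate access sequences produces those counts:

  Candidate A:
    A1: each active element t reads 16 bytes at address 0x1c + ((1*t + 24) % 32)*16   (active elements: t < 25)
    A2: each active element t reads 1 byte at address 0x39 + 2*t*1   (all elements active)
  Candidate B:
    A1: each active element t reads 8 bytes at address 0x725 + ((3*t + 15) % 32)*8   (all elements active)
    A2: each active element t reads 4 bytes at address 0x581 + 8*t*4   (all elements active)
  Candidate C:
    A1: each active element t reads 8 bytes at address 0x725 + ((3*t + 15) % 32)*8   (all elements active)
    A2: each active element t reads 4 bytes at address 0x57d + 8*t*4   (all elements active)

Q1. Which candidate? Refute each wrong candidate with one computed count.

A: A1 gives 8 transactions, not 5
B: A2 gives 16 transactions, not 17
C: all counts match (5,17)

Answer: C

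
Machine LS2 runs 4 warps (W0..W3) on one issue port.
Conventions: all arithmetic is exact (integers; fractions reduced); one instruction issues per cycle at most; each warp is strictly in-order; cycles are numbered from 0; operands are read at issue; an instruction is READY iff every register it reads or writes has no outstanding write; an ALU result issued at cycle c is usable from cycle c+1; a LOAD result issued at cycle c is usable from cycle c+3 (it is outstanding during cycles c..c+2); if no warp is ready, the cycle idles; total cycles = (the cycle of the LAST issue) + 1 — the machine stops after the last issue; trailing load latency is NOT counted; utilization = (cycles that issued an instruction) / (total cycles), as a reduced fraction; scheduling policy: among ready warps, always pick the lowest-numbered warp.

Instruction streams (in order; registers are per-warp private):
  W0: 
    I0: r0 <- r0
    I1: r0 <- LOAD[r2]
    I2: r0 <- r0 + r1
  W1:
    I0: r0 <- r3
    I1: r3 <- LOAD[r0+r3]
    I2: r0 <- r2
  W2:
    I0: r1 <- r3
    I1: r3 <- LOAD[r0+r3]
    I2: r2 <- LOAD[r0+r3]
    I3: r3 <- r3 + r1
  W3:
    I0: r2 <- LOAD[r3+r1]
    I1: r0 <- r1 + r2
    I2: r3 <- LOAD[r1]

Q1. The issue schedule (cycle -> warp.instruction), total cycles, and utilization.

cycle 0: W0.I0
cycle 1: W0.I1
cycle 2: W1.I0
cycle 3: W1.I1
cycle 4: W0.I2
cycle 5: W1.I2
cycle 6: W2.I0
cycle 7: W2.I1
cycle 8: W3.I0
cycle 9: idle
cycle 10: W2.I2
cycle 11: W2.I3
cycle 12: W3.I1
cycle 13: W3.I2

Answer: 14 cycles, utilization 13/14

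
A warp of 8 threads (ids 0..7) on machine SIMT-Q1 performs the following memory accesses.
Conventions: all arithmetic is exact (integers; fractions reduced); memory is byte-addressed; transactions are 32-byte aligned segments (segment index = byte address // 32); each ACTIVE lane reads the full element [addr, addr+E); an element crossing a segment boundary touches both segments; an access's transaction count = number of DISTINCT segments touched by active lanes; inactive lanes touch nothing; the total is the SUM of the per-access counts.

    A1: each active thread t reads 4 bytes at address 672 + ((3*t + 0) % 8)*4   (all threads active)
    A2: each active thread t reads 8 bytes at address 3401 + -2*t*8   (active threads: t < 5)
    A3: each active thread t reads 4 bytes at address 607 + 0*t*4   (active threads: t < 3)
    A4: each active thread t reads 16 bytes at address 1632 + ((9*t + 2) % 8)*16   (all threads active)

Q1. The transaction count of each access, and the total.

A1: 1 transaction
A2: 3 transactions
A3: 2 transactions
A4: 4 transactions

Answer: 1,3,2,4; total 10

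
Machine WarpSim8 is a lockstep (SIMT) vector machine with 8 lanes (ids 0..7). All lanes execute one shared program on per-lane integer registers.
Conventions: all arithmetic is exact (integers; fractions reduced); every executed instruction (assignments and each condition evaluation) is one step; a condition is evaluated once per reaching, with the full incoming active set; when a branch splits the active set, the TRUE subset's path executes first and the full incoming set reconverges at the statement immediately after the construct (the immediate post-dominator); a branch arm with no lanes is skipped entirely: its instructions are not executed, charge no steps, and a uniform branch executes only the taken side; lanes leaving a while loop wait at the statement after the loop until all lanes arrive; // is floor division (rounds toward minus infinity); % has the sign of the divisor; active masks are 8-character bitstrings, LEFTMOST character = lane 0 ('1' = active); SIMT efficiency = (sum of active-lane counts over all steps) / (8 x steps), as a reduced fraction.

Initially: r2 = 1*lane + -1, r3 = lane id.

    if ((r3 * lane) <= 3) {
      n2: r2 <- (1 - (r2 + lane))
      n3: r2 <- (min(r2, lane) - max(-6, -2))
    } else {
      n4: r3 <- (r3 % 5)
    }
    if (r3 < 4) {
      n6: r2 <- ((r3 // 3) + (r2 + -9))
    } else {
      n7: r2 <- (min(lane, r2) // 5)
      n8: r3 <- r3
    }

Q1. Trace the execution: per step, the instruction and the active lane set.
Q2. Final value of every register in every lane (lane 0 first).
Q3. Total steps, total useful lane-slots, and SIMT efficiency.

step 0: eval ((r3 * lane) <= 3)      11111111
step 1: r2 <- (1 - (r2 + lane))      11000000
step 2: r2 <- (min(r2, lane) - max(-6, -2)) 11000000
step 3: r3 <- (r3 % 5)               00111111
step 4: eval (r3 < 4)                11111111
step 5: r2 <- ((r3 // 3) + (r2 + -9)) 11110111
step 6: r2 <- (min(lane, r2) // 5)   00001000
step 7: r3 <- r3                     00001000

Answer: 8 steps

r2: -7,-7,-8,-6,0,-5,-4,-3
r3: 0,1,2,3,4,0,1,2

steps = 8; useful = 35; efficiency = 35/64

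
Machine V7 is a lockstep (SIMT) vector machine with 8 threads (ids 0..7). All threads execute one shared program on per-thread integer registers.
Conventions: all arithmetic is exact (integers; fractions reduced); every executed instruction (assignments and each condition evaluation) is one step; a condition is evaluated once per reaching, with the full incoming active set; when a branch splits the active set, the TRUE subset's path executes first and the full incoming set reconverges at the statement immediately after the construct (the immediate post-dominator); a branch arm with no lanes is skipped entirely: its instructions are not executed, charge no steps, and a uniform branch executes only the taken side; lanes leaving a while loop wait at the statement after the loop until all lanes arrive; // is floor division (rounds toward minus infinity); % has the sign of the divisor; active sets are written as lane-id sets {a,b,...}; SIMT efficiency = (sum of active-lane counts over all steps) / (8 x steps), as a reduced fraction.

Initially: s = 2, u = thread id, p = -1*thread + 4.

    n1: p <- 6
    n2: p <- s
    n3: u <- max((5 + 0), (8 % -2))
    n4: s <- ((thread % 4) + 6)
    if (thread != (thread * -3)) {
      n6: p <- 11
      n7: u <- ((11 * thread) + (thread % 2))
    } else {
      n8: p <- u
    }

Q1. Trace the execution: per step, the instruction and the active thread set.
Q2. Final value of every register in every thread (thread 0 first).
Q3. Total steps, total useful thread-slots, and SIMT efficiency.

step 0: p <- 6                       {0,1,2,3,4,5,6,7}
step 1: p <- s                       {0,1,2,3,4,5,6,7}
step 2: u <- max((5 + 0), (8 % -2))  {0,1,2,3,4,5,6,7}
step 3: s <- ((thread % 4) + 6)      {0,1,2,3,4,5,6,7}
step 4: eval (thread != (thread * -3)) {0,1,2,3,4,5,6,7}
step 5: p <- 11                      {1,2,3,4,5,6,7}
step 6: u <- ((11 * thread) + (thread % 2)) {1,2,3,4,5,6,7}
step 7: p <- u                       {0}

Answer: 8 steps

s: 6,7,8,9,6,7,8,9
u: 5,12,22,34,44,56,66,78
p: 5,11,11,11,11,11,11,11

steps = 8; useful = 55; efficiency = 55/64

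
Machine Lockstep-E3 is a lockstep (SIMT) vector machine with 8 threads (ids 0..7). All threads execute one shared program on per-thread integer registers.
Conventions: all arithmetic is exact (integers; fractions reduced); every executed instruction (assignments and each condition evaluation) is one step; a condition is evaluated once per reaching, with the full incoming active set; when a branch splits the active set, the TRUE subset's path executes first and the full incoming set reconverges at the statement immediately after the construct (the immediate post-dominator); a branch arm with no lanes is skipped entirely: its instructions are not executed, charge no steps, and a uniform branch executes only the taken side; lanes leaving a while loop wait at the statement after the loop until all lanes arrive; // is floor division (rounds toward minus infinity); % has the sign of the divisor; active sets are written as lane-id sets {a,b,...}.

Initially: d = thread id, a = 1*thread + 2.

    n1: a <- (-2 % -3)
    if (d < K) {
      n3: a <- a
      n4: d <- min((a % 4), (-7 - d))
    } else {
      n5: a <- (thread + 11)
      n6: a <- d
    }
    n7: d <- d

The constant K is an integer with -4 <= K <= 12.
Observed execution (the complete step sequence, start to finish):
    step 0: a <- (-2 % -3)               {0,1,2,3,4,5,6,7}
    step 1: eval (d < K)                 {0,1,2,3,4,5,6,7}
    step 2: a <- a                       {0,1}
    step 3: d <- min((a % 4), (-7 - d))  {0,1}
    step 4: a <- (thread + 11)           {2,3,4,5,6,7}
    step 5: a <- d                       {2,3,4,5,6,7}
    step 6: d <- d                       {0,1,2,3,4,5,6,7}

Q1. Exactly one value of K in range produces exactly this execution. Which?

Answer: K = 2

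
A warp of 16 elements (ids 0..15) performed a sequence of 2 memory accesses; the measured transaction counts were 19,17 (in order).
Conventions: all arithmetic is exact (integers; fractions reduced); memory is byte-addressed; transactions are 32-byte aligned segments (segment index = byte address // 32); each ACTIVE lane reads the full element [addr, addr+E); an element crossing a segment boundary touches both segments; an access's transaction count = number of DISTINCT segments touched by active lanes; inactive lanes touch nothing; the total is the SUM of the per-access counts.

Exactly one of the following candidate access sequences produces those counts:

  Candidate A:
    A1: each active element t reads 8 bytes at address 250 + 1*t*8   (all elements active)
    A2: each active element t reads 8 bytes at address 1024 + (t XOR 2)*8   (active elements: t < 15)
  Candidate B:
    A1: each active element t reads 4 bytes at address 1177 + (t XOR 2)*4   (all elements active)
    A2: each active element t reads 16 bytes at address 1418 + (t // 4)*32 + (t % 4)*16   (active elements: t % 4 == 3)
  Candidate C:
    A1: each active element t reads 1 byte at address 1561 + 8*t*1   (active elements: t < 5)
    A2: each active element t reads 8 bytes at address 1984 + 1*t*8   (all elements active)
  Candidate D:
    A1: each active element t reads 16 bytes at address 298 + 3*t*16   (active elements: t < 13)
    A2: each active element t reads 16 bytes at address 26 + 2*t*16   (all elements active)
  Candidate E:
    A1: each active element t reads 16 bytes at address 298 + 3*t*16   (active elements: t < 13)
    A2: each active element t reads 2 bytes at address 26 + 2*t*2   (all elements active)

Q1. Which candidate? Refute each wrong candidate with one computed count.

A: A1 gives 5 transactions, not 19
B: A1 gives 3 transactions, not 19
C: A1 gives 2 transactions, not 19
E: A2 gives 3 transactions, not 17
D: all counts match (19,17)

Answer: D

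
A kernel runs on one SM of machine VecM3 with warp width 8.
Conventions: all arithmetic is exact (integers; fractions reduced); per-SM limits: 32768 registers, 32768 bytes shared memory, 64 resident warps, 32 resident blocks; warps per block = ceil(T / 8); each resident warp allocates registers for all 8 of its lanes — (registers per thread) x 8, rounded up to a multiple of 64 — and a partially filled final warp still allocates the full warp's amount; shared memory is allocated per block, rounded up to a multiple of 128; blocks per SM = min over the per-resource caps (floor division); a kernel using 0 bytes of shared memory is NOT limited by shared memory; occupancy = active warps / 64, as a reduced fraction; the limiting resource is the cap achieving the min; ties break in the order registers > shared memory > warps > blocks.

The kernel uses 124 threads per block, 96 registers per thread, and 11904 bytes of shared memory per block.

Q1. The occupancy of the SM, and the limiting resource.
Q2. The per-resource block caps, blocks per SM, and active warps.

Answer: occupancy 1/2, limited by registers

registers: 2 blocks
shared memory: 2 blocks
warps: 4 blocks
blocks: 32 blocks

Answer: 2 blocks, 32 active warps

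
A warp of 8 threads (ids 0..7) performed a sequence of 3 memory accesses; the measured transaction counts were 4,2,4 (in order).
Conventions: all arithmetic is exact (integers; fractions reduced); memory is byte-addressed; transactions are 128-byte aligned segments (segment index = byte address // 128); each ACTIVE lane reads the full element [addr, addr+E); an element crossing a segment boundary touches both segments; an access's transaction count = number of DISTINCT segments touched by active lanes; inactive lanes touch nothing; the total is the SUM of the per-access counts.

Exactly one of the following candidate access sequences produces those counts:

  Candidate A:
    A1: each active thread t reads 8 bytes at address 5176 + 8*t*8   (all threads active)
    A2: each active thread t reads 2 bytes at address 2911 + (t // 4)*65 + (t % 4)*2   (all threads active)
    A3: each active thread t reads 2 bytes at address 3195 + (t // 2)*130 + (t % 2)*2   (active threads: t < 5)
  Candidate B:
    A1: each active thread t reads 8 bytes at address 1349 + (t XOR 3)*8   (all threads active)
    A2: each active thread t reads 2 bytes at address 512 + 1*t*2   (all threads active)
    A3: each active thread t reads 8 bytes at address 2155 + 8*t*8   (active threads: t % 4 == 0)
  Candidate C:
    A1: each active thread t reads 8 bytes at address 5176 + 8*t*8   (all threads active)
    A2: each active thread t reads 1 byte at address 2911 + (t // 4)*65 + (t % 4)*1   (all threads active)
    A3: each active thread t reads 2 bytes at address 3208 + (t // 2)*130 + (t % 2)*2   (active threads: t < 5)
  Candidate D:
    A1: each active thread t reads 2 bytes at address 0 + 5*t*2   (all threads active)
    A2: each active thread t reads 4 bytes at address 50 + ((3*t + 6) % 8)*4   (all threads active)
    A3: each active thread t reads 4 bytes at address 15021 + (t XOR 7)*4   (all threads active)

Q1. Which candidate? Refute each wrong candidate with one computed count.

B: A1 gives 2 transactions, not 4
C: A3 gives 3 transactions, not 4
D: A1 gives 1 transaction, not 4
A: all counts match (4,2,4)

Answer: A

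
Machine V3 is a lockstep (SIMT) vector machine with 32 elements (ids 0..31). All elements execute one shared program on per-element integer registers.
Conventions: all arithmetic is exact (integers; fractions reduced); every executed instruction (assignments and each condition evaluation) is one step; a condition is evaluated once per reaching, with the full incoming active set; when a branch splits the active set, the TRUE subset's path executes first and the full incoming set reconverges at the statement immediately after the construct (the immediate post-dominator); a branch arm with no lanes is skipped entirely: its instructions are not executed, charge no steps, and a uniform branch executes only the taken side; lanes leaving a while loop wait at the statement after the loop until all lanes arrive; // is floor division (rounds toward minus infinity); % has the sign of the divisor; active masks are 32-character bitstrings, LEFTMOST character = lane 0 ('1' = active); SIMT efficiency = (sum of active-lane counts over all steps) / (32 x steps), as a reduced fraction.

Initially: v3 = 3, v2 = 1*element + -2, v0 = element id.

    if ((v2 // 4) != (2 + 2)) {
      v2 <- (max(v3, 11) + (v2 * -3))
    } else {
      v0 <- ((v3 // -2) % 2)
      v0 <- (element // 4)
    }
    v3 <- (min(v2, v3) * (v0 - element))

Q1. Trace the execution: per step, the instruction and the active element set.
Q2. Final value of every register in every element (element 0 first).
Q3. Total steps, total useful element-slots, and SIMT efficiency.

step 0: eval ((v2 // 4) != (2 + 2))  11111111111111111111111111111111
step 1: v2 <- (max(v3, 11) + (v2 * -3)) 11111111111111111100001111111111
step 2: v0 <- ((v3 // -2) % 2)       00000000000000000011110000000000
step 3: v0 <- (element // 4)         00000000000000000011110000000000
step 4: v3 <- (min(v2, v3) * (v0 - element)) 11111111111111111111111111111111

Answer: 5 steps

v3: 0,0,0,0,0,0,0,0,0,0,0,0,0,0,0,0,0,0,-42,-45,-45,-48,0,0,0,0,0,0,0,0,0,0
v2: 17,14,11,8,5,2,-1,-4,-7,-10,-13,-16,-19,-22,-25,-28,-31,-34,16,17,18,19,-49,-52,-55,-58,-61,-64,-67,-70,-73,-76
v0: 0,1,2,3,4,5,6,7,8,9,10,11,12,13,14,15,16,17,4,4,5,5,22,23,24,25,26,27,28,29,30,31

steps = 5; useful = 100; efficiency = 100/160 = 5/8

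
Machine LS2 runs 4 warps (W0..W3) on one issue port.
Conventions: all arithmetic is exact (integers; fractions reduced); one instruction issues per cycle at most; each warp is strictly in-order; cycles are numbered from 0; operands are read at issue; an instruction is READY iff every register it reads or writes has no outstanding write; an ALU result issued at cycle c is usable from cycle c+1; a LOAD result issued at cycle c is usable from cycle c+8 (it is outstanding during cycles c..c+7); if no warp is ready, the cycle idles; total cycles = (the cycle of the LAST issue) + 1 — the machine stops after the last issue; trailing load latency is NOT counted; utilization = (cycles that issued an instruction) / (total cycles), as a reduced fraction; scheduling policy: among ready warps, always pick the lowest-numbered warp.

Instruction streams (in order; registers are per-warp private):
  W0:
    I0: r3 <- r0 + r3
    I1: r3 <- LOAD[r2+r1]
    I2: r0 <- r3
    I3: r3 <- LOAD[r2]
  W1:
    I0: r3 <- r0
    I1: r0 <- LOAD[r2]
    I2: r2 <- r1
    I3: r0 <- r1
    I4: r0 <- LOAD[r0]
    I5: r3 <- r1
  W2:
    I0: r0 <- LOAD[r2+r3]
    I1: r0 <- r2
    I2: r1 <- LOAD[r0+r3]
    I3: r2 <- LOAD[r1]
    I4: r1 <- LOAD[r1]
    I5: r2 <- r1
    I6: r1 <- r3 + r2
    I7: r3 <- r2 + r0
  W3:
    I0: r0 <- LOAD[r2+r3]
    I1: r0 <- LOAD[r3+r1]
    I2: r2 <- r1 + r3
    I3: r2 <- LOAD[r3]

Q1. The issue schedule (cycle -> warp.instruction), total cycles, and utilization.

cycle 0: W0.I0
cycle 1: W0.I1
cycle 2: W1.I0
cycle 3: W1.I1
cycle 4: W1.I2
cycle 5: W2.I0
cycle 6: W3.I0
cycle 7: idle
cycle 8: idle
cycle 9: W0.I2
cycle 10: W0.I3
cycle 11: W1.I3
cycle 12: W1.I4
cycle 13: W1.I5
cycle 14: W2.I1
cycle 15: W2.I2
cycle 16: W3.I1
cycle 17: W3.I2
cycle 18: W3.I3
cycle 19: idle
cycle 20: idle
cycle 21: idle
cycle 22: idle
cycle 23: W2.I3
cycle 24: W2.I4
cycle 25: idle
cycle 26: idle
cycle 27: idle
cycle 28: idle
cycle 29: idle
cycle 30: idle
cycle 31: idle
cycle 32: W2.I5
cycle 33: W2.I6
cycle 34: W2.I7

Answer: 35 cycles, utilization 22/35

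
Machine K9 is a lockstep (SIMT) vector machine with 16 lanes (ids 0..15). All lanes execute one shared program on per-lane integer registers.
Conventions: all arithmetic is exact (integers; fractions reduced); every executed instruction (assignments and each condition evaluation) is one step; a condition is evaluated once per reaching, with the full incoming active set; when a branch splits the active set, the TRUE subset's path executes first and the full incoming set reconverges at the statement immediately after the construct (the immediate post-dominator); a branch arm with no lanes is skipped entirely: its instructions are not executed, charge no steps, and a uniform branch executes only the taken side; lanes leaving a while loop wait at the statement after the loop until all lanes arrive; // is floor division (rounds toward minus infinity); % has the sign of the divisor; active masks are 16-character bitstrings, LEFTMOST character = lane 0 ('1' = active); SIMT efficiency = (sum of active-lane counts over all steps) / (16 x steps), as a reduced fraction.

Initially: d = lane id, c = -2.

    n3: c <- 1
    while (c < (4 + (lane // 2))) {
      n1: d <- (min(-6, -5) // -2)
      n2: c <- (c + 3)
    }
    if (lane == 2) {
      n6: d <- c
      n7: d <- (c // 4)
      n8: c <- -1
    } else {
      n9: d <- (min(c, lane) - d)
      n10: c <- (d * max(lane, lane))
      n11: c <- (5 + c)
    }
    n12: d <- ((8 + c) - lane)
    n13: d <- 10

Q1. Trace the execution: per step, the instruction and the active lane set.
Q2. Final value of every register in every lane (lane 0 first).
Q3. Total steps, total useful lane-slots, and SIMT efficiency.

step 0: c <- 1                       1111111111111111
step 1: eval (c < (4 + (lane // 2))) 1111111111111111
step 2: d <- (min(-6, -5) // -2)     1111111111111111
step 3: c <- (c + 3)                 1111111111111111
step 4: eval (c < (4 + (lane // 2))) 1111111111111111
step 5: d <- (min(-6, -5) // -2)     0011111111111111
step 6: c <- (c + 3)                 0011111111111111
step 7: eval (c < (4 + (lane // 2))) 0011111111111111
step 8: d <- (min(-6, -5) // -2)     0000000011111111
step 9: c <- (c + 3)                 0000000011111111
step 10: eval (c < (4 + (lane // 2))) 0000000011111111
step 11: d <- (min(-6, -5) // -2)     0000000000000011
step 12: c <- (c + 3)                 0000000000000011
step 13: eval (c < (4 + (lane // 2))) 0000000000000011
step 14: eval (lane == 2)             1111111111111111
step 15: d <- c                       0010000000000000
step 16: d <- (c // 4)                0010000000000000
step 17: c <- -1                      0010000000000000
step 18: d <- (min(c, lane) - d)      1101111111111111
step 19: c <- (d * max(lane, lane))   1101111111111111
step 20: c <- (5 + c)                 1101111111111111
step 21: d <- ((8 + c) - lane)        1111111111111111
step 22: d <- 10                      1111111111111111

Answer: 23 steps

d: 10,10,10,10,10,10,10,10,10,10,10,10,10,10,10,10
c: 5,3,-1,5,9,15,23,33,45,59,75,82,89,96,145,155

steps = 23; useful = 248; efficiency = 248/368 = 31/46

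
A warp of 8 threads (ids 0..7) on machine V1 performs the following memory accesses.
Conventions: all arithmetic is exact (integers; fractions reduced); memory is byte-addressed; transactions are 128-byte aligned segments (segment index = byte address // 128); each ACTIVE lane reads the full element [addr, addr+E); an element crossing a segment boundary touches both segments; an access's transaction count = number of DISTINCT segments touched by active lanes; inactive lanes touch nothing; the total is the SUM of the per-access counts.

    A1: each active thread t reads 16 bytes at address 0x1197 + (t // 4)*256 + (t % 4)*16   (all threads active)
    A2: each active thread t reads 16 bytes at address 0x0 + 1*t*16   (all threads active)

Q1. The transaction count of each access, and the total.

A1: 2 transactions
A2: 1 transaction

Answer: 2,1; total 3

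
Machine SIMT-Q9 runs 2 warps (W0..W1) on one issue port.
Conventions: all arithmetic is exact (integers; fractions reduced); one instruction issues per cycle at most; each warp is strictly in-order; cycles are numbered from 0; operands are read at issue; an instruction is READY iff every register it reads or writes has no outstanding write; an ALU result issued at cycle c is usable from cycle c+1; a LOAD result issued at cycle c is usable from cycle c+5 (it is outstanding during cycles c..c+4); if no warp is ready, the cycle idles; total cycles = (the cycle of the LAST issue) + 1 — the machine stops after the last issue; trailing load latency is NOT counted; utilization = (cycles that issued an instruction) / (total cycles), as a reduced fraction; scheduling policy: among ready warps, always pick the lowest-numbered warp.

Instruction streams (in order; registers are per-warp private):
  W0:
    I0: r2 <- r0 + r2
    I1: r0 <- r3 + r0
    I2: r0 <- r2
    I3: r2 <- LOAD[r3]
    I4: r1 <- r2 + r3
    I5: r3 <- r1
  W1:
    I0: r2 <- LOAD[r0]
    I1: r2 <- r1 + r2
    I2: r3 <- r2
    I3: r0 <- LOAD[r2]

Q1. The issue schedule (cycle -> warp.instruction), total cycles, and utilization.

cycle 0: W0.I0
cycle 1: W0.I1
cycle 2: W0.I2
cycle 3: W0.I3
cycle 4: W1.I0
cycle 5: idle
cycle 6: idle
cycle 7: idle
cycle 8: W0.I4
cycle 9: W0.I5
cycle 10: W1.I1
cycle 11: W1.I2
cycle 12: W1.I3

Answer: 13 cycles, utilization 10/13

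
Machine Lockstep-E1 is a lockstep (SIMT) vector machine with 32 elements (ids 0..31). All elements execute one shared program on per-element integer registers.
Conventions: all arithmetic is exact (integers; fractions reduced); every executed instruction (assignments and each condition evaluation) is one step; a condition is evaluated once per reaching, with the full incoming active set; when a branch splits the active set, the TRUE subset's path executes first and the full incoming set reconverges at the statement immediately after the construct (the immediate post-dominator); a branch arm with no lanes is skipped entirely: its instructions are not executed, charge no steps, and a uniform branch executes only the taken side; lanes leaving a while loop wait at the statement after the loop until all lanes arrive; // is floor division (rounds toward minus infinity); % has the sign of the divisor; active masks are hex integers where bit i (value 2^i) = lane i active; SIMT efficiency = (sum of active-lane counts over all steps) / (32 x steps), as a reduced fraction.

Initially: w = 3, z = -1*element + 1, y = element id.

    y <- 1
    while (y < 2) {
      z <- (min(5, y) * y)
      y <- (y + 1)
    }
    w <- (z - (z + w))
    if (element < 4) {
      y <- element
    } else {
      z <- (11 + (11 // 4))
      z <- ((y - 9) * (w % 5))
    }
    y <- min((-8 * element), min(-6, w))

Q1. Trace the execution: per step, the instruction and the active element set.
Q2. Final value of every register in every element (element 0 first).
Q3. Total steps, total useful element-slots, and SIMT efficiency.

step 0: y <- 1                       0xffffffff
step 1: eval (y < 2)                 0xffffffff
step 2: z <- (min(5, y) * y)         0xffffffff
step 3: y <- (y + 1)                 0xffffffff
step 4: eval (y < 2)                 0xffffffff
step 5: w <- (z - (z + w))           0xffffffff
step 6: eval (element < 4)           0xffffffff
step 7: y <- element                 0x0000000f
step 8: z <- (11 + (11 // 4))        0xfffffff0
step 9: z <- ((y - 9) * (w % 5))     0xfffffff0
step 10: y <- min((-8 * element), min(-6, w)) 0xffffffff

Answer: 11 steps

w: -3,-3,-3,-3,-3,-3,-3,-3,-3,-3,-3,-3,-3,-3,-3,-3,-3,-3,-3,-3,-3,-3,-3,-3,-3,-3,-3,-3,-3,-3,-3,-3
z: 1,1,1,1,-14,-14,-14,-14,-14,-14,-14,-14,-14,-14,-14,-14,-14,-14,-14,-14,-14,-14,-14,-14,-14,-14,-14,-14,-14,-14,-14,-14
y: -6,-8,-16,-24,-32,-40,-48,-56,-64,-72,-80,-88,-96,-104,-112,-120,-128,-136,-144,-152,-160,-168,-176,-184,-192,-200,-208,-216,-224,-232,-240,-248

steps = 11; useful = 316; efficiency = 316/352 = 79/88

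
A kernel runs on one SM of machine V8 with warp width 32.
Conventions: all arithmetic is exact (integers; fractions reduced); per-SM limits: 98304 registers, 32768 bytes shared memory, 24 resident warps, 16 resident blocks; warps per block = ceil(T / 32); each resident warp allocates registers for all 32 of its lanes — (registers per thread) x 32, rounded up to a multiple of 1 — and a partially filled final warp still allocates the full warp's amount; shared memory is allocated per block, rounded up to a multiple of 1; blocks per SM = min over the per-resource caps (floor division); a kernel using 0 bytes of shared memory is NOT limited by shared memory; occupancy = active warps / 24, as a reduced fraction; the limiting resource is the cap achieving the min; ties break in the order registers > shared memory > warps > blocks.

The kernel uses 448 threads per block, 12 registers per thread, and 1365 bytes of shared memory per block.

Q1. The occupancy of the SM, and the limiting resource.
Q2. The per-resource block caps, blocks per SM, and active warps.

Answer: occupancy 7/12, limited by warps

registers: 18 blocks
shared memory: 24 blocks
warps: 1 block
blocks: 16 blocks

Answer: 1 block, 14 active warps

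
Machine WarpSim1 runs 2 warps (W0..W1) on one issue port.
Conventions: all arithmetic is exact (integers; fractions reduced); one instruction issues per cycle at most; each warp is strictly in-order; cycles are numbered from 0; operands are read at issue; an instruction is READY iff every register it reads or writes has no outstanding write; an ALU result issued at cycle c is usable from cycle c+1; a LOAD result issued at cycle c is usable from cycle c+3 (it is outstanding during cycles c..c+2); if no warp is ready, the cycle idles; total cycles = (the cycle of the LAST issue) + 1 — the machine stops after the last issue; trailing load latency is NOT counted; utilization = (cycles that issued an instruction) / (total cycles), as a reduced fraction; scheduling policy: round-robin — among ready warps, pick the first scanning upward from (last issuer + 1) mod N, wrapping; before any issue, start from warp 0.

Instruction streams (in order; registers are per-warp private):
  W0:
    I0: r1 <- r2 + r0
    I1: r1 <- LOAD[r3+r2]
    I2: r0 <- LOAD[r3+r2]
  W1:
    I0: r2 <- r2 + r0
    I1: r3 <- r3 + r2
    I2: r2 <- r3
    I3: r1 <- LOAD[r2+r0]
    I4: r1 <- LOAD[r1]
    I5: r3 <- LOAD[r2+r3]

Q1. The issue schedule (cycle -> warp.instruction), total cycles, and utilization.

cycle 0: W0.I0
cycle 1: W1.I0
cycle 2: W0.I1
cycle 3: W1.I1
cycle 4: W0.I2
cycle 5: W1.I2
cycle 6: W1.I3
cycle 7: idle
cycle 8: idle
cycle 9: W1.I4
cycle 10: W1.I5

Answer: 11 cycles, utilization 9/11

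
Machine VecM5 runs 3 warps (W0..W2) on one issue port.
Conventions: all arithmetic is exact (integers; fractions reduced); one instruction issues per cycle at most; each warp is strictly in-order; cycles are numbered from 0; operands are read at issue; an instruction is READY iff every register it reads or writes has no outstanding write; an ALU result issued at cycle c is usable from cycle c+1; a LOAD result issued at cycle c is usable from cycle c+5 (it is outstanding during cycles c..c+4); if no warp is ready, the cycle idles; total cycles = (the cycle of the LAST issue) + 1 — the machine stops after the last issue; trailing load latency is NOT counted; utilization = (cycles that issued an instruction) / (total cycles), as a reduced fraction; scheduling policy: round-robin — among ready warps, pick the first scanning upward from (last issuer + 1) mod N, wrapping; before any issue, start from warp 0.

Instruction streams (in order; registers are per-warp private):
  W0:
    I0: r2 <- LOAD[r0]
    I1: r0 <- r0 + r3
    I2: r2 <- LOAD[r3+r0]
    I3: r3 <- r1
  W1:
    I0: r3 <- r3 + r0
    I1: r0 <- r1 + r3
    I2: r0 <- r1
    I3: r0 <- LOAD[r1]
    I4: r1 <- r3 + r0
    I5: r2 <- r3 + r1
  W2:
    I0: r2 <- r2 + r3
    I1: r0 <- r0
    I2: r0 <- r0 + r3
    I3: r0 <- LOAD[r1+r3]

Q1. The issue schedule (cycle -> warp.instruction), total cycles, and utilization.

cycle 0: W0.I0
cycle 1: W1.I0
cycle 2: W2.I0
cycle 3: W0.I1
cycle 4: W1.I1
cycle 5: W2.I1
cycle 6: W0.I2
cycle 7: W1.I2
cycle 8: W2.I2
cycle 9: W0.I3
cycle 10: W1.I3
cycle 11: W2.I3
cycle 12: idle
cycle 13: idle
cycle 14: idle
cycle 15: W1.I4
cycle 16: W1.I5

Answer: 17 cycles, utilization 14/17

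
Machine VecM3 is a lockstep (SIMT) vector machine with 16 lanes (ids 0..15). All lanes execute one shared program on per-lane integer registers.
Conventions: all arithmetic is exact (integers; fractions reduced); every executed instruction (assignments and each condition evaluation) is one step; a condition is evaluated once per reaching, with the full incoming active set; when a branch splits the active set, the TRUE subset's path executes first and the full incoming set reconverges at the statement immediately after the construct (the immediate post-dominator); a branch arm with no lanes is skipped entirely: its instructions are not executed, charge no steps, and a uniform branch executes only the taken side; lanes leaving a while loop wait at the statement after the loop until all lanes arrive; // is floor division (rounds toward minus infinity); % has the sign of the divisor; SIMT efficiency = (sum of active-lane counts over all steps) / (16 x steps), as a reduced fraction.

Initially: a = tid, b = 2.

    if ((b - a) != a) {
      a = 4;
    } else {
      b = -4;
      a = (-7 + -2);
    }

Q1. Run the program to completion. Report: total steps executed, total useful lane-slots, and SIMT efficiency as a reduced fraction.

Answer: 4 steps, 33 useful, 33/64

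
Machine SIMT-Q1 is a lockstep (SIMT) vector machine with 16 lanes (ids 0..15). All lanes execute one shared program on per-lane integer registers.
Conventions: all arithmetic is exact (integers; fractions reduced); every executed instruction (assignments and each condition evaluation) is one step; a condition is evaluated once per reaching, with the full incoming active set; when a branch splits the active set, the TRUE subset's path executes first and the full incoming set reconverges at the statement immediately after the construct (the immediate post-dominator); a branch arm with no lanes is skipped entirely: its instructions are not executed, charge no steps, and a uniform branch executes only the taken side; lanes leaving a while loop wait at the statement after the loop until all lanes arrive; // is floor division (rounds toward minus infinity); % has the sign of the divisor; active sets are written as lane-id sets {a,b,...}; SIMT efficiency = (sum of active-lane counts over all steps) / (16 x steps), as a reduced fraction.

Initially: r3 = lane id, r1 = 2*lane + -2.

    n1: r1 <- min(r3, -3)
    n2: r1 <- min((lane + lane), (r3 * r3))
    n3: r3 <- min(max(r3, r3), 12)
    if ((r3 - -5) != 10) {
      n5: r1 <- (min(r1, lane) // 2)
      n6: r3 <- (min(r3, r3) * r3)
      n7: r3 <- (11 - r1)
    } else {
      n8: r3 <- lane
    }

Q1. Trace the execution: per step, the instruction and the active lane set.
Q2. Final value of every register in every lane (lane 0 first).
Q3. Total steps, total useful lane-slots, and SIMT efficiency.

step 0: r1 <- min(r3, -3)            {0,1,2,3,4,5,6,7,8,9,10,11,12,13,14,15}
step 1: r1 <- min((lane + lane), (r3 * r3)) {0,1,2,3,4,5,6,7,8,9,10,11,12,13,14,15}
step 2: r3 <- min(max(r3, r3), 12)   {0,1,2,3,4,5,6,7,8,9,10,11,12,13,14,15}
step 3: eval ((r3 - -5) != 10)       {0,1,2,3,4,5,6,7,8,9,10,11,12,13,14,15}
step 4: r1 <- (min(r1, lane) // 2)   {0,1,2,3,4,6,7,8,9,10,11,12,13,14,15}
step 5: r3 <- (min(r3, r3) * r3)     {0,1,2,3,4,6,7,8,9,10,11,12,13,14,15}
step 6: r3 <- (11 - r1)              {0,1,2,3,4,6,7,8,9,10,11,12,13,14,15}
step 7: r3 <- lane                   {5}

Answer: 8 steps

r3: 11,11,10,10,9,5,8,8,7,7,6,6,5,5,4,4
r1: 0,0,1,1,2,10,3,3,4,4,5,5,6,6,7,7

steps = 8; useful = 110; efficiency = 110/128 = 55/64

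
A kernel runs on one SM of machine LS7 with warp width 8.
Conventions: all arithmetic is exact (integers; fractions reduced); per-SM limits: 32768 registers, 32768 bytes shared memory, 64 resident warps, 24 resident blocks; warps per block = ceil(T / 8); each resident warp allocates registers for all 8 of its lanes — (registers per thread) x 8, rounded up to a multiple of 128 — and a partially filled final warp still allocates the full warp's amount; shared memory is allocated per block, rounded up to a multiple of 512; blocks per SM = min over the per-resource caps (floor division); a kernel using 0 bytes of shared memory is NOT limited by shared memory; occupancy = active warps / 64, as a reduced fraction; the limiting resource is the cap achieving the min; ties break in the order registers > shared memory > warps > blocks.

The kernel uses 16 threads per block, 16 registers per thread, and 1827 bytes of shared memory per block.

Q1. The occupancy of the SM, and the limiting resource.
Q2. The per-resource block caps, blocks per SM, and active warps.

Answer: occupancy 1/2, limited by shared memory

registers: 128 blocks
shared memory: 16 blocks
warps: 32 blocks
blocks: 24 blocks

Answer: 16 blocks, 32 active warps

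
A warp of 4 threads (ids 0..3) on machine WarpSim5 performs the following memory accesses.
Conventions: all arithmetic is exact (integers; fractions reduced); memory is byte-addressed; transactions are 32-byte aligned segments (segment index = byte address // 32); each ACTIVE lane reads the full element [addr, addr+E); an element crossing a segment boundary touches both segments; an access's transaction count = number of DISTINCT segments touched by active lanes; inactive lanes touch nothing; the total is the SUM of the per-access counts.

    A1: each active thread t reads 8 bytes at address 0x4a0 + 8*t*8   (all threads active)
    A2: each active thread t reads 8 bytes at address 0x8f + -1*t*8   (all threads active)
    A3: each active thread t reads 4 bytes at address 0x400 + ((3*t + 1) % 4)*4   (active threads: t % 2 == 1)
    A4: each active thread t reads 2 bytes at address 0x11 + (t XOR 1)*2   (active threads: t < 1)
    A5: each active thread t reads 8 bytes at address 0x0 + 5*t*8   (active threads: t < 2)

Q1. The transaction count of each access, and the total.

A1: 4 transactions
A2: 2 transactions
A3: 1 transaction
A4: 1 transaction
A5: 2 transactions

Answer: 4,2,1,1,2; total 10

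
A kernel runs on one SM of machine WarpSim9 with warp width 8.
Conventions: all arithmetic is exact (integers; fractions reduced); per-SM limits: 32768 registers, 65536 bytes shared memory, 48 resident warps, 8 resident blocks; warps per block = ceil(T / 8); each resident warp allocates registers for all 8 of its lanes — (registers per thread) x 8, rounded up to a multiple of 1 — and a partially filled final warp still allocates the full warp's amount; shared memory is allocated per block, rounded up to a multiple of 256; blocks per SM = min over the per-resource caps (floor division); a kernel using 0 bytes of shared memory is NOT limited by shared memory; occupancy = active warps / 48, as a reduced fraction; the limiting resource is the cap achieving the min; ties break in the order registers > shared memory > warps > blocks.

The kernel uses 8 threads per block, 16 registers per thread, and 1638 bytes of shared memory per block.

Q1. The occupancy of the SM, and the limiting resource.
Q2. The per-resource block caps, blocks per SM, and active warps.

Answer: occupancy 1/6, limited by blocks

registers: 256 blocks
shared memory: 36 blocks
warps: 48 blocks
blocks: 8 blocks

Answer: 8 blocks, 8 active warps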